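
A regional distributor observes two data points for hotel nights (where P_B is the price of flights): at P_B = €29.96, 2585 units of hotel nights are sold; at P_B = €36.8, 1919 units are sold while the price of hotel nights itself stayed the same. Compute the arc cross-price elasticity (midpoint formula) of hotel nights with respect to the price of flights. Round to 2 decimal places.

ΔQ_A = 1919 − 2585 = -666; ΔP_B = 36.8 − 29.96 = 6.84.
Midpoints: Q̄_A = 2252.0, P̄_B = 33.38.
ε = (ΔQ_A/Q̄_A)/(ΔP_B/P̄_B) = (-666/2252.0)/(6.84/33.38) ≈ -1.44.
ε < 0: hotel nights and flights are complements.

-1.44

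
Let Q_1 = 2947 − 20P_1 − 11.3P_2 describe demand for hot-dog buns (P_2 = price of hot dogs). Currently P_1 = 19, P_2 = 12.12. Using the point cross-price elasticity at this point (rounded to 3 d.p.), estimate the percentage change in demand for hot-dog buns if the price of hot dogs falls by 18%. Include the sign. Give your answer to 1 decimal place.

1.0%

At P_1 = 19, P_2 = 12.12: Q_1 = 2430.044.
∂Q_1/∂P_2 = -11.3.
ε = (∂Q_1/∂P_2)(P_2/Q_1) = -11.3000 × 12.12/2430.044 ≈ -0.056.
%ΔQ_1 ≈ ε × %ΔP_2 = -0.056 × (-18%) = 1.0%.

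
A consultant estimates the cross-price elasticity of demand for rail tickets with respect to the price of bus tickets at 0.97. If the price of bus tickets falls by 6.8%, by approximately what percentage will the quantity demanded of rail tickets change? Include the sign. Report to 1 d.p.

-6.6%

%ΔQ ≈ ε × %ΔP of bus tickets = 0.97 × (-6.8%) = -6.6%.
Demand for rail tickets falls by about 6.6%.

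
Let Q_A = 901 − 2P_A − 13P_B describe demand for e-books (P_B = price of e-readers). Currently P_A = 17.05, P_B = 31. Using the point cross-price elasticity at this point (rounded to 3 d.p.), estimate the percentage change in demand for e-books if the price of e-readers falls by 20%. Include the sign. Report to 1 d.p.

At P_A = 17.05, P_B = 31: Q_A = 463.9.
∂Q_A/∂P_B = -13.
ε = (∂Q_A/∂P_B)(P_B/Q_A) = -13.0000 × 31/463.9 ≈ -0.869.
%ΔQ_A ≈ ε × %ΔP_B = -0.869 × (-20%) = 17.4%.

17.4%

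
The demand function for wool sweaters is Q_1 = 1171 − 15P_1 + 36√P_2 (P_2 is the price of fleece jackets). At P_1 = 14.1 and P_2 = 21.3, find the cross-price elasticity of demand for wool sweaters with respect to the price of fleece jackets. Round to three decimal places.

0.074

At P_1 = 14.1 and P_2 = 21.3: Q_1 = 1125.647.
∂Q_1/∂P_2 = 36/(2√P_2) = 36/(2√21.3) = 3.9002.
ε = (∂Q_1/∂P_2)(P_2/Q_1) = 3.9002 × (21.3/1125.647) ≈ 0.074.
ε > 0: substitutes.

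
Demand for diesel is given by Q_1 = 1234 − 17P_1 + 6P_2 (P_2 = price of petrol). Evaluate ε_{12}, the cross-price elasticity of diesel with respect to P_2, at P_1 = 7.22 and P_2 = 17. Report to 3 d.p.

0.084

At P_1 = 7.22 and P_2 = 17: Q_1 = 1213.26.
∂Q_1/∂P_2 = 6.
ε = (∂Q_1/∂P_2)(P_2/Q_1) = 6 × (17/1213.26) ≈ 0.084.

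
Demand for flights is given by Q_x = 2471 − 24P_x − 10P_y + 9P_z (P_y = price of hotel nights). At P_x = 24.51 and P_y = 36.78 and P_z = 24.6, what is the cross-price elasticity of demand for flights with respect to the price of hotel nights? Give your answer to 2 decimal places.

At P_x = 24.51 and P_y = 36.78 and P_z = 24.6: Q_x = 1736.36.
∂Q_x/∂P_y = -10.
ε = (∂Q_x/∂P_y)(P_y/Q_x) = -10 × (36.78/1736.36) ≈ -0.21.
Since ε < 0, flights and hotel nights are complements.

-0.21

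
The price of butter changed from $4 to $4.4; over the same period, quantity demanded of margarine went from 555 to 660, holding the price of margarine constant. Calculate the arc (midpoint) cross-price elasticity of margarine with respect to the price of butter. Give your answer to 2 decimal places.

ΔQ_A = 660 − 555 = 105; ΔP_B = 4.4 − 4 = 0.4.
Midpoints: Q̄_A = 607.5, P̄_B = 4.20.
ε = (ΔQ_A/Q̄_A)/(ΔP_B/P̄_B) = (105/607.5)/(0.4/4.20) ≈ 1.81.
ε > 0: margarine and butter are substitutes.

1.81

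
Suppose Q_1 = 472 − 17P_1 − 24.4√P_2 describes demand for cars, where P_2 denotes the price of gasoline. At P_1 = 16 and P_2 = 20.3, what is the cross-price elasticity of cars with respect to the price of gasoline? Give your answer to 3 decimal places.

At P_1 = 16 and P_2 = 20.3: Q_1 = 90.065.
∂Q_1/∂P_2 = -24.4/(2√P_2) = -24.4/(2√20.3) = -2.7078.
ε = (∂Q_1/∂P_2)(P_2/Q_1) = -2.7078 × (20.3/90.065) ≈ -0.610.

-0.610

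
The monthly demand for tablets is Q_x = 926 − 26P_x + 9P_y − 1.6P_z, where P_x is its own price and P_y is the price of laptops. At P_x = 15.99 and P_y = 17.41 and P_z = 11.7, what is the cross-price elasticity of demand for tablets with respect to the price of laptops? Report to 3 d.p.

At P_x = 15.99 and P_y = 17.41 and P_z = 11.7: Q_x = 648.23.
∂Q_x/∂P_y = 9.
ε = (∂Q_x/∂P_y)(P_y/Q_x) = 9 × (17.41/648.23) ≈ 0.242.

0.242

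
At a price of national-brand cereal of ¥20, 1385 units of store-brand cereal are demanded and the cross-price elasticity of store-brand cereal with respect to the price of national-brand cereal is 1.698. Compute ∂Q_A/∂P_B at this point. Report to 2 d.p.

ε = (∂Q_A/∂P_B)·(P_B/Q_A) ⇒ ∂Q_A/∂P_B = ε·Q_A/P_B = 1.698 × 1385/20 ≈ 117.59.

117.59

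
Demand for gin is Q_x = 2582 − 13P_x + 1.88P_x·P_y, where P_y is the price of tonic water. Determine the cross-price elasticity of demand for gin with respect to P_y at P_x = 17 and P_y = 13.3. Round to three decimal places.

0.153

At P_x = 17 and P_y = 13.3: Q_x = 2786.068.
∂Q_x/∂P_y = 1.88P_x = 1.88(17) = 31.9600.
ε = (∂Q_x/∂P_y)(P_y/Q_x) = 31.9600 × (13.3/2786.068) ≈ 0.153.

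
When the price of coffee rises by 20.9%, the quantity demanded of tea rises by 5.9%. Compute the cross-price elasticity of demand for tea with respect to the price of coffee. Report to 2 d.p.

0.28

ε = (%ΔQ of tea) / (%ΔP of coffee) = (5.9%) / (20.9%) ≈ 0.28.
Positive cross-price elasticity: substitutes.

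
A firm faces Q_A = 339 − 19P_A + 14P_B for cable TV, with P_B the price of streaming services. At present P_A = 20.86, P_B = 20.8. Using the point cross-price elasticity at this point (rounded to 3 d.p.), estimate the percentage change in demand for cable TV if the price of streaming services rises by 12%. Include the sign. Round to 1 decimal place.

At P_A = 20.86, P_B = 20.8: Q_A = 233.86.
∂Q_A/∂P_B = 14.
ε = (∂Q_A/∂P_B)(P_B/Q_A) = 14.0000 × 20.8/233.86 ≈ 1.245.
%ΔQ_A ≈ ε × %ΔP_B = 1.245 × (12%) = 14.9%.

14.9%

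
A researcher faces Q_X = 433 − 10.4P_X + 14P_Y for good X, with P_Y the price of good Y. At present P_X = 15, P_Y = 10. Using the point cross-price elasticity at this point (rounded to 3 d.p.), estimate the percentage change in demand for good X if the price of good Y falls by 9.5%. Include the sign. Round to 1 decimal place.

At P_X = 15, P_Y = 10: Q_X = 417.
∂Q_X/∂P_Y = 14.
ε = (∂Q_X/∂P_Y)(P_Y/Q_X) = 14.0000 × 10/417 ≈ 0.336.
%ΔQ_X ≈ ε × %ΔP_Y = 0.336 × (-9.5%) = -3.2%.

-3.2%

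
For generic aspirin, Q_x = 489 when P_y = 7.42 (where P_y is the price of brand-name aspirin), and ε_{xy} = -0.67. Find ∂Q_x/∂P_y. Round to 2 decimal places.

-44.15

ε = (∂Q_x/∂P_y)·(P_y/Q_x) ⇒ ∂Q_x/∂P_y = ε·Q_x/P_y = -0.67 × 489/7.42 ≈ -44.15.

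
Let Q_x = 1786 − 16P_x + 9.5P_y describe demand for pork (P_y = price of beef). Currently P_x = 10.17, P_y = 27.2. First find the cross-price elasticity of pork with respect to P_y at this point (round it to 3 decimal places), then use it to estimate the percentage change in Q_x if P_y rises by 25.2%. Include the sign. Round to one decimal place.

At P_x = 10.17, P_y = 27.2: Q_x = 1881.68.
∂Q_x/∂P_y = 9.5.
ε = (∂Q_x/∂P_y)(P_y/Q_x) = 9.5000 × 27.2/1881.68 ≈ 0.137.
%ΔQ_x ≈ ε × %ΔP_y = 0.137 × (25.2%) = 3.5%.

3.5%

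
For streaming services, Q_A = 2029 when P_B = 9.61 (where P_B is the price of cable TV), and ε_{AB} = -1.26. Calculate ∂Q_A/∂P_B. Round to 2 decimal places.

ε = (∂Q_A/∂P_B)·(P_B/Q_A) ⇒ ∂Q_A/∂P_B = ε·Q_A/P_B = -1.26 × 2029/9.61 ≈ -266.03.

-266.03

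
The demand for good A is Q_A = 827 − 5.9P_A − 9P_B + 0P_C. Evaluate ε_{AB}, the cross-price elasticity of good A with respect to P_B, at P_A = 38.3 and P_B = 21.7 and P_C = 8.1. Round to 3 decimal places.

At P_A = 38.3 and P_B = 21.7 and P_C = 8.1: Q_A = 405.73.
∂Q_A/∂P_B = -9.
ε = (∂Q_A/∂P_B)(P_B/Q_A) = -9 × (21.7/405.73) ≈ -0.481.

-0.481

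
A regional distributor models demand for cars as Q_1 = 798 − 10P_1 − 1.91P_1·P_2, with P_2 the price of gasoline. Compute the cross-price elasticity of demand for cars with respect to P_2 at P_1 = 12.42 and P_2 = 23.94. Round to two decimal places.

-5.36

At P_1 = 12.42 and P_2 = 23.94: Q_1 = 105.891.
∂Q_1/∂P_2 = -1.91P_1 = -1.91(12.42) = -23.7222.
ε = (∂Q_1/∂P_2)(P_2/Q_1) = -23.7222 × (23.94/105.891) ≈ -5.36.
ε < 0: complements.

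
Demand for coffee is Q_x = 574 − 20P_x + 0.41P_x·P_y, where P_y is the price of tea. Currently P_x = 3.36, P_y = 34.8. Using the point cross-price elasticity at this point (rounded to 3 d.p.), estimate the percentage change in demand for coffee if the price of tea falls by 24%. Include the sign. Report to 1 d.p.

-2.1%

At P_x = 3.36, P_y = 34.8: Q_x = 554.740.
∂Q_x/∂P_y = 0.41P_x = 1.3776.
ε = (∂Q_x/∂P_y)(P_y/Q_x) = 1.3776 × 34.8/554.740 ≈ 0.086.
%ΔQ_x ≈ ε × %ΔP_y = 0.086 × (-24%) = -2.1%.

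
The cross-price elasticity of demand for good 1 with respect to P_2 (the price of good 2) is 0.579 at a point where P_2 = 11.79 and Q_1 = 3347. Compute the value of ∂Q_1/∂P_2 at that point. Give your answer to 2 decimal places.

164.37

ε = (∂Q_1/∂P_2)·(P_2/Q_1) ⇒ ∂Q_1/∂P_2 = ε·Q_1/P_2 = 0.579 × 3347/11.79 ≈ 164.37.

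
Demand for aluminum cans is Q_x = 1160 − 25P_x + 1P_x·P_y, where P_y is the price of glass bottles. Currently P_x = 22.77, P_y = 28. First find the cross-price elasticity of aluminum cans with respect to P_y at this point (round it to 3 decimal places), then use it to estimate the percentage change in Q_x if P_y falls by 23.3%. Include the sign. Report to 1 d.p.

At P_x = 22.77, P_y = 28: Q_x = 1228.31.
∂Q_x/∂P_y = 1P_x = 22.7700.
ε = (∂Q_x/∂P_y)(P_y/Q_x) = 22.7700 × 28/1228.31 ≈ 0.519.
%ΔQ_x ≈ ε × %ΔP_y = 0.519 × (-23.3%) = -12.1%.

-12.1%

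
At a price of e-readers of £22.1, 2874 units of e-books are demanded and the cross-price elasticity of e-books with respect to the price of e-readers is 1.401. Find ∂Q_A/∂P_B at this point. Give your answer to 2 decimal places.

182.19

ε = (∂Q_A/∂P_B)·(P_B/Q_A) ⇒ ∂Q_A/∂P_B = ε·Q_A/P_B = 1.401 × 2874/22.1 ≈ 182.19.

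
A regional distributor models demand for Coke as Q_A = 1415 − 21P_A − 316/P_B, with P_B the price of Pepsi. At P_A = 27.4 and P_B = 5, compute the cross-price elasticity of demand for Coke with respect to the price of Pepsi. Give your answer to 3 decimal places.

At P_A = 27.4 and P_B = 5: Q_A = 776.4.
∂Q_A/∂P_B = 316/P_B² = 12.6400.
ε = (∂Q_A/∂P_B)(P_B/Q_A) = 12.6400 × (5/776.4) ≈ 0.081.
ε > 0: substitutes.

0.081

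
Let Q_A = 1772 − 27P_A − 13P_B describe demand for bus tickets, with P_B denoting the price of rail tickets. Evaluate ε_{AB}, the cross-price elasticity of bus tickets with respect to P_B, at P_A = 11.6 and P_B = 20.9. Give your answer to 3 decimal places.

At P_A = 11.6 and P_B = 20.9: Q_A = 1187.1.
∂Q_A/∂P_B = -13.
ε = (∂Q_A/∂P_B)(P_B/Q_A) = -13 × (20.9/1187.1) ≈ -0.229.
Since ε < 0, bus tickets and rail tickets are complements.

-0.229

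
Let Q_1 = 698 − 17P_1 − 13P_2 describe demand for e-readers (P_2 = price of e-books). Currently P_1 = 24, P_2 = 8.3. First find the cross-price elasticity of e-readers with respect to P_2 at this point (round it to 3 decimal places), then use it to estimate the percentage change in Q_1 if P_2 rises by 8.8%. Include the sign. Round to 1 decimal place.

At P_1 = 24, P_2 = 8.3: Q_1 = 182.1.
∂Q_1/∂P_2 = -13.
ε = (∂Q_1/∂P_2)(P_2/Q_1) = -13.0000 × 8.3/182.1 ≈ -0.593.
%ΔQ_1 ≈ ε × %ΔP_2 = -0.593 × (8.8%) = -5.2%.

-5.2%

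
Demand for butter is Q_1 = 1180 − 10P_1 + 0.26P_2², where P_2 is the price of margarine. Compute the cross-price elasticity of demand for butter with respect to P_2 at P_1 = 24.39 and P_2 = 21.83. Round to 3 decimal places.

At P_1 = 24.39 and P_2 = 21.83: Q_1 = 1060.003.
∂Q_1/∂P_2 = 0.52P_2 = 0.52(21.83) = 11.3516.
ε = (∂Q_1/∂P_2)(P_2/Q_1) = 11.3516 × (21.83/1060.003) ≈ 0.234.

0.234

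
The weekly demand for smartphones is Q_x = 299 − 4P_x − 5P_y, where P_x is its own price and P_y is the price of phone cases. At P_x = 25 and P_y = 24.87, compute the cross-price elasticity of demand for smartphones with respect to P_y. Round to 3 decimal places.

At P_x = 25 and P_y = 24.87: Q_x = 74.65.
∂Q_x/∂P_y = -5.
ε = (∂Q_x/∂P_y)(P_y/Q_x) = -5 × (24.87/74.65) ≈ -1.666.
Since ε < 0, smartphones and phone cases are complements.

-1.666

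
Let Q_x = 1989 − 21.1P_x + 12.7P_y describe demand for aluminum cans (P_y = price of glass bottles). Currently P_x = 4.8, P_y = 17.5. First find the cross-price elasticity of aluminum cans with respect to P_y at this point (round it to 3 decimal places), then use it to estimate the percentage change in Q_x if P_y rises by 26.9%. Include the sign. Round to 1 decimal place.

2.8%

At P_x = 4.8, P_y = 17.5: Q_x = 2109.97.
∂Q_x/∂P_y = 12.7.
ε = (∂Q_x/∂P_y)(P_y/Q_x) = 12.7000 × 17.5/2109.97 ≈ 0.105.
%ΔQ_x ≈ ε × %ΔP_y = 0.105 × (26.9%) = 2.8%.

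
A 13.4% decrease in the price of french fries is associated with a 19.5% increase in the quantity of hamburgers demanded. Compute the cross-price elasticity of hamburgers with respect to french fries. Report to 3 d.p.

-1.455

ε = (%ΔQ of hamburgers) / (%ΔP of french fries) = (19.5%) / (-13.4%) ≈ -1.455.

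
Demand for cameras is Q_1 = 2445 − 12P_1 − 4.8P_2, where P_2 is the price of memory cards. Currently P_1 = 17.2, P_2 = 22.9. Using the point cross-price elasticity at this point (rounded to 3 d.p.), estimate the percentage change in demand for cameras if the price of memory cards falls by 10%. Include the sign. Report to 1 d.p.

At P_1 = 17.2, P_2 = 22.9: Q_1 = 2128.68.
∂Q_1/∂P_2 = -4.8.
ε = (∂Q_1/∂P_2)(P_2/Q_1) = -4.8000 × 22.9/2128.68 ≈ -0.052.
%ΔQ_1 ≈ ε × %ΔP_2 = -0.052 × (-10%) = 0.5%.

0.5%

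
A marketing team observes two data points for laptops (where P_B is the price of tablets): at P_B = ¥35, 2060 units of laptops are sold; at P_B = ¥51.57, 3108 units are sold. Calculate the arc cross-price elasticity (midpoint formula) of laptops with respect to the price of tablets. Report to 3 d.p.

1.059

ΔQ_A = 3108 − 2060 = 1048; ΔP_B = 51.57 − 35 = 16.57.
Midpoints: Q̄_A = 2584.0, P̄_B = 43.28.
ε = (ΔQ_A/Q̄_A)/(ΔP_B/P̄_B) = (1048/2584.0)/(16.57/43.28) ≈ 1.059.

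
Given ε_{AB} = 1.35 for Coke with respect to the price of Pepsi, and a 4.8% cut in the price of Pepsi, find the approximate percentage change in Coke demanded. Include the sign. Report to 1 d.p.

-6.5%

%ΔQ ≈ ε × %ΔP of Pepsi = 1.35 × (-4.8%) = -6.5%.
Demand for Coke falls by about 6.5%.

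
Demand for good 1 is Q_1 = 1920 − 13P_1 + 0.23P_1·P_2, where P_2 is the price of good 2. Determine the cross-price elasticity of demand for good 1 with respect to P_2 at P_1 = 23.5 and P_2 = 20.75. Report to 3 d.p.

At P_1 = 23.5 and P_2 = 20.75: Q_1 = 1726.654.
∂Q_1/∂P_2 = 0.23P_1 = 0.23(23.5) = 5.4050.
ε = (∂Q_1/∂P_2)(P_2/Q_1) = 5.4050 × (20.75/1726.654) ≈ 0.065.
ε > 0: substitutes.

0.065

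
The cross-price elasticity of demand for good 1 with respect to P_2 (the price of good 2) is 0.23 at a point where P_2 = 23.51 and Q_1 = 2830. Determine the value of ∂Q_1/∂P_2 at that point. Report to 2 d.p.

27.69

ε = (∂Q_1/∂P_2)·(P_2/Q_1) ⇒ ∂Q_1/∂P_2 = ε·Q_1/P_2 = 0.23 × 2830/23.51 ≈ 27.69.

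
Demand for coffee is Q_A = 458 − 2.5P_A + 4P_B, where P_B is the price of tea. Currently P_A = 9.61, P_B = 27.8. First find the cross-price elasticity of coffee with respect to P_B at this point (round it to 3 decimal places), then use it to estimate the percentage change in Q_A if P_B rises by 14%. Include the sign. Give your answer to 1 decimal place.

2.9%

At P_A = 9.61, P_B = 27.8: Q_A = 545.175.
∂Q_A/∂P_B = 4.
ε = (∂Q_A/∂P_B)(P_B/Q_A) = 4.0000 × 27.8/545.175 ≈ 0.204.
%ΔQ_A ≈ ε × %ΔP_B = 0.204 × (14%) = 2.9%.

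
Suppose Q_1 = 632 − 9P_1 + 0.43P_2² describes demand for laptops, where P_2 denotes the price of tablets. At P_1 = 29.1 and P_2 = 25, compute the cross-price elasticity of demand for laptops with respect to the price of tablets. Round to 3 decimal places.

0.841

At P_1 = 29.1 and P_2 = 25: Q_1 = 638.85.
∂Q_1/∂P_2 = 0.86P_2 = 0.86(25) = 21.5000.
ε = (∂Q_1/∂P_2)(P_2/Q_1) = 21.5000 × (25/638.85) ≈ 0.841.
ε > 0: substitutes.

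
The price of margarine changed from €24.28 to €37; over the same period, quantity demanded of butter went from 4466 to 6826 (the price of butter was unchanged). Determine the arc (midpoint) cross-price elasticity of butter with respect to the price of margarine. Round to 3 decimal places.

1.007

ΔQ_A = 6826 − 4466 = 2360; ΔP_B = 37 − 24.28 = 12.72.
Midpoints: Q̄_A = 5646.0, P̄_B = 30.64.
ε = (ΔQ_A/Q̄_A)/(ΔP_B/P̄_B) = (2360/5646.0)/(12.72/30.64) ≈ 1.007.
ε > 0: butter and margarine are substitutes.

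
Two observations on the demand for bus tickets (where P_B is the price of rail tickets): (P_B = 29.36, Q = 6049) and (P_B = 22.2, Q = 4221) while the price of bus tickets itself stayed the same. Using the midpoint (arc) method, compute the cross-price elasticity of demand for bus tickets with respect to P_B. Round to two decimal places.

ΔQ_A = 4221 − 6049 = -1828; ΔP_B = 22.2 − 29.36 = -7.16.
Midpoints: Q̄_A = 5135.0, P̄_B = 25.78.
ε = (ΔQ_A/Q̄_A)/(ΔP_B/P̄_B) = (-1828/5135.0)/(-7.16/25.78) ≈ 1.28.

1.28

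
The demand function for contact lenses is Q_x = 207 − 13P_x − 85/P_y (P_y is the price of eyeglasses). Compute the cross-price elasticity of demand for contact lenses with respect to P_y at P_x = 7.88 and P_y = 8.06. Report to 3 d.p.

At P_x = 7.88 and P_y = 8.06: Q_x = 94.014.
∂Q_x/∂P_y = 85/P_y² = 1.3084.
ε = (∂Q_x/∂P_y)(P_y/Q_x) = 1.3084 × (8.06/94.014) ≈ 0.112.

0.112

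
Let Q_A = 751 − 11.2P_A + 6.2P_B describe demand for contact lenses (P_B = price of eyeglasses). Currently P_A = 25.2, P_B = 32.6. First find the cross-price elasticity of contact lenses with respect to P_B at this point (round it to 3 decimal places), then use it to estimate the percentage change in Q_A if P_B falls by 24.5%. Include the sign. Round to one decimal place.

At P_A = 25.2, P_B = 32.6: Q_A = 670.88.
∂Q_A/∂P_B = 6.2.
ε = (∂Q_A/∂P_B)(P_B/Q_A) = 6.2000 × 32.6/670.88 ≈ 0.301.
%ΔQ_A ≈ ε × %ΔP_B = 0.301 × (-24.5%) = -7.4%.

-7.4%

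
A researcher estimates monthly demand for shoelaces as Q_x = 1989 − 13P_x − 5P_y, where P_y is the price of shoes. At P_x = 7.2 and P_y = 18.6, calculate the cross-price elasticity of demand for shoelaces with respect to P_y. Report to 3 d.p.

-0.052

At P_x = 7.2 and P_y = 18.6: Q_x = 1802.4.
∂Q_x/∂P_y = -5.
ε = (∂Q_x/∂P_y)(P_y/Q_x) = -5 × (18.6/1802.4) ≈ -0.052.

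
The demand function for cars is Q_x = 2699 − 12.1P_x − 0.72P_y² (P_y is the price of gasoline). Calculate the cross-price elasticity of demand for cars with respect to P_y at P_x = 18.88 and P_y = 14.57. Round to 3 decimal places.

-0.132

At P_x = 18.88 and P_y = 14.57: Q_x = 2317.707.
∂Q_x/∂P_y = -1.44P_y = -1.44(14.57) = -20.9808.
ε = (∂Q_x/∂P_y)(P_y/Q_x) = -20.9808 × (14.57/2317.707) ≈ -0.132.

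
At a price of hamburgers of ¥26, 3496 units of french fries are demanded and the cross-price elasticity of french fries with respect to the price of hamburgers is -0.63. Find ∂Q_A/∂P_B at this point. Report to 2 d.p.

-84.71

ε = (∂Q_A/∂P_B)·(P_B/Q_A) ⇒ ∂Q_A/∂P_B = ε·Q_A/P_B = -0.63 × 3496/26 ≈ -84.71.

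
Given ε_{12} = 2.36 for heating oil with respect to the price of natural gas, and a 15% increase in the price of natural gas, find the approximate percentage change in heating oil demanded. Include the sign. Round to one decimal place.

35.4%

%ΔQ ≈ ε × %ΔP of natural gas = 2.36 × (15%) = 35.4%.
Demand for heating oil rises by about 35.4%.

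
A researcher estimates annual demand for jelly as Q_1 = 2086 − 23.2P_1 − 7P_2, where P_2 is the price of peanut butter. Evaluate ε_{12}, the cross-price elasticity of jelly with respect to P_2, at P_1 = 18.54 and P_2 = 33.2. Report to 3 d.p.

At P_1 = 18.54 and P_2 = 33.2: Q_1 = 1423.472.
∂Q_1/∂P_2 = -7.
ε = (∂Q_1/∂P_2)(P_2/Q_1) = -7 × (33.2/1423.472) ≈ -0.163.
Since ε < 0, jelly and peanut butter are complements.

-0.163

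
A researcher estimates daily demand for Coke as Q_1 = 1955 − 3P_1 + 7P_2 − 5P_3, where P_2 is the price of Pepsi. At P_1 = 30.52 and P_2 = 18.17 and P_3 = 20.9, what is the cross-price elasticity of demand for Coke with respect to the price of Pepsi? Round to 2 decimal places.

At P_1 = 30.52 and P_2 = 18.17 and P_3 = 20.9: Q_1 = 1886.13.
∂Q_1/∂P_2 = 7.
ε = (∂Q_1/∂P_2)(P_2/Q_1) = 7 × (18.17/1886.13) ≈ 0.07.

0.07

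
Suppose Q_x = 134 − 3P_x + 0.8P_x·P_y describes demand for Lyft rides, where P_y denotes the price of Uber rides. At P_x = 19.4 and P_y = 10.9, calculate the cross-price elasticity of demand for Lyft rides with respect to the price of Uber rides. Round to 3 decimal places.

0.691

At P_x = 19.4 and P_y = 10.9: Q_x = 244.968.
∂Q_x/∂P_y = 0.8P_x = 0.8(19.4) = 15.5200.
ε = (∂Q_x/∂P_y)(P_y/Q_x) = 15.5200 × (10.9/244.968) ≈ 0.691.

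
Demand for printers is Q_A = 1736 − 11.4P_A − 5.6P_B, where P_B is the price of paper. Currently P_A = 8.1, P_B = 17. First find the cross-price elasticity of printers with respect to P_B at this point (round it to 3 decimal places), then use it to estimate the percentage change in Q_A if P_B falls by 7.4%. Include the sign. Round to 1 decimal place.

At P_A = 8.1, P_B = 17: Q_A = 1548.46.
∂Q_A/∂P_B = -5.6.
ε = (∂Q_A/∂P_B)(P_B/Q_A) = -5.6000 × 17/1548.46 ≈ -0.061.
%ΔQ_A ≈ ε × %ΔP_B = -0.061 × (-7.4%) = 0.5%.

0.5%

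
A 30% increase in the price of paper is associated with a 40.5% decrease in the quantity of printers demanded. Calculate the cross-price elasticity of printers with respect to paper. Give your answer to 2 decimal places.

-1.35

ε = (%ΔQ of printers) / (%ΔP of paper) = (-40.5%) / (30%) ≈ -1.35.
Negative cross-price elasticity: complements.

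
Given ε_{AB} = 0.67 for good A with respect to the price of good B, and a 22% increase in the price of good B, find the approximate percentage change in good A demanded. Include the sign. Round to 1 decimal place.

%ΔQ ≈ ε × %ΔP of good B = 0.67 × (22%) = 14.7%.
Demand for good A rises by about 14.7%.

14.7%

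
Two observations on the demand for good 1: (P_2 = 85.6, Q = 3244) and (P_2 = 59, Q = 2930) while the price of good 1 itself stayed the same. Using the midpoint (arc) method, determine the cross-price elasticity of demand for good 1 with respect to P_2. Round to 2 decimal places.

0.28

ΔQ_1 = 2930 − 3244 = -314; ΔP_2 = 59 − 85.6 = -26.6.
Midpoints: Q̄_1 = 3087.0, P̄_2 = 72.30.
ε = (ΔQ_1/Q̄_1)/(ΔP_2/P̄_2) = (-314/3087.0)/(-26.6/72.30) ≈ 0.28.
ε > 0: good 1 and good 2 are substitutes.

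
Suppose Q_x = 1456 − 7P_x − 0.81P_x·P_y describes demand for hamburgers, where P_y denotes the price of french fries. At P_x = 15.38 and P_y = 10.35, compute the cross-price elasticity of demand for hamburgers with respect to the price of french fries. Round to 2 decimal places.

-0.11

At P_x = 15.38 and P_y = 10.35: Q_x = 1219.402.
∂Q_x/∂P_y = -0.81P_x = -0.81(15.38) = -12.4578.
ε = (∂Q_x/∂P_y)(P_y/Q_x) = -12.4578 × (10.35/1219.402) ≈ -0.11.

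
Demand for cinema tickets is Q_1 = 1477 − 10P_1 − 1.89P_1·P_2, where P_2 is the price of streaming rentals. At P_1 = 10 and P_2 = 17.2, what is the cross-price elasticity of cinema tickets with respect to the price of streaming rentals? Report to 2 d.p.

-0.31

At P_1 = 10 and P_2 = 17.2: Q_1 = 1051.92.
∂Q_1/∂P_2 = -1.89P_1 = -1.89(10) = -18.9000.
ε = (∂Q_1/∂P_2)(P_2/Q_1) = -18.9000 × (17.2/1051.92) ≈ -0.31.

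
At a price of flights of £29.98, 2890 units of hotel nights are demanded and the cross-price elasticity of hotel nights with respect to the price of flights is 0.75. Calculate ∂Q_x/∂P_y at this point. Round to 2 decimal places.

ε = (∂Q_x/∂P_y)·(P_y/Q_x) ⇒ ∂Q_x/∂P_y = ε·Q_x/P_y = 0.75 × 2890/29.98 ≈ 72.30.

72.30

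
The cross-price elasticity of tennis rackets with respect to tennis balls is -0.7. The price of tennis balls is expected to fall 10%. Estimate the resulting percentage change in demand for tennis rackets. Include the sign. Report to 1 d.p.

7.0%

%ΔQ ≈ ε × %ΔP of tennis balls = -0.7 × (-10%) = 7.0%.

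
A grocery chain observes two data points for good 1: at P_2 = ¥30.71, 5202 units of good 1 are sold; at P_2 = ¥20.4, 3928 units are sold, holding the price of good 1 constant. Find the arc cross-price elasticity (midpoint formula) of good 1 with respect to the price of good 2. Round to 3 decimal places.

ΔQ_1 = 3928 − 5202 = -1274; ΔP_2 = 20.4 − 30.71 = -10.31.
Midpoints: Q̄_1 = 4565.0, P̄_2 = 25.55.
ε = (ΔQ_1/Q̄_1)/(ΔP_2/P̄_2) = (-1274/4565.0)/(-10.31/25.55) ≈ 0.692.
ε > 0: good 1 and good 2 are substitutes.

0.692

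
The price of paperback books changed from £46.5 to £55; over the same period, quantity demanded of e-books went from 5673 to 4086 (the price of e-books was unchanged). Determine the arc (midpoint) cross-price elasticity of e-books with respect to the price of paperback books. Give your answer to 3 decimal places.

ΔQ_A = 4086 − 5673 = -1587; ΔP_B = 55 − 46.5 = 8.5.
Midpoints: Q̄_A = 4879.5, P̄_B = 50.75.
ε = (ΔQ_A/Q̄_A)/(ΔP_B/P̄_B) = (-1587/4879.5)/(8.5/50.75) ≈ -1.942.

-1.942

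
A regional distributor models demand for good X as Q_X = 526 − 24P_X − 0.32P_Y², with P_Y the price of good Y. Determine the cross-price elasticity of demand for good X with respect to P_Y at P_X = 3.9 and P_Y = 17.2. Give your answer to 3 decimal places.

-0.561

At P_X = 3.9 and P_Y = 17.2: Q_X = 337.731.
∂Q_X/∂P_Y = -0.64P_Y = -0.64(17.2) = -11.0080.
ε = (∂Q_X/∂P_Y)(P_Y/Q_X) = -11.0080 × (17.2/337.731) ≈ -0.561.
ε < 0: complements.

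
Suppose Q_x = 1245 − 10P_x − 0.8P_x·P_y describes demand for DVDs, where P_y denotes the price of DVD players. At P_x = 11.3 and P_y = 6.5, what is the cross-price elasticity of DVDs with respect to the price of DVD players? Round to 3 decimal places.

At P_x = 11.3 and P_y = 6.5: Q_x = 1073.24.
∂Q_x/∂P_y = -0.8P_x = -0.8(11.3) = -9.0400.
ε = (∂Q_x/∂P_y)(P_y/Q_x) = -9.0400 × (6.5/1073.24) ≈ -0.055.
ε < 0: complements.

-0.055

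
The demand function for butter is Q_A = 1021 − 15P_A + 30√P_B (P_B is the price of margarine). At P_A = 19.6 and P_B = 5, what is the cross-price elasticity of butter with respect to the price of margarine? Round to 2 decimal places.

0.04

At P_A = 19.6 and P_B = 5: Q_A = 794.082.
∂Q_A/∂P_B = 30/(2√P_B) = 30/(2√5) = 6.7082.
ε = (∂Q_A/∂P_B)(P_B/Q_A) = 6.7082 × (5/794.082) ≈ 0.04.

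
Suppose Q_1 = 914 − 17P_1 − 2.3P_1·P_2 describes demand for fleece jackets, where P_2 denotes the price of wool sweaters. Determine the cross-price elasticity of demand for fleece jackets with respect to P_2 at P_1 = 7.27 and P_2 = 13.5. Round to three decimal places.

-0.400

At P_1 = 7.27 and P_2 = 13.5: Q_1 = 564.677.
∂Q_1/∂P_2 = -2.3P_1 = -2.3(7.27) = -16.7210.
ε = (∂Q_1/∂P_2)(P_2/Q_1) = -16.7210 × (13.5/564.677) ≈ -0.400.
ε < 0: complements.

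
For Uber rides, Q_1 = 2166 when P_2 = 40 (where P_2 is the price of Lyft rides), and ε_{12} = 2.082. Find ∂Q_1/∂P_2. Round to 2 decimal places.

112.74

ε = (∂Q_1/∂P_2)·(P_2/Q_1) ⇒ ∂Q_1/∂P_2 = ε·Q_1/P_2 = 2.082 × 2166/40 ≈ 112.74.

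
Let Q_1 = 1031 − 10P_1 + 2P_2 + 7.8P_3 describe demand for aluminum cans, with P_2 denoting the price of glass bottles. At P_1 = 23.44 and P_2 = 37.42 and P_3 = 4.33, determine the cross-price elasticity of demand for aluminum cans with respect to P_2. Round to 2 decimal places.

At P_1 = 23.44 and P_2 = 37.42 and P_3 = 4.33: Q_1 = 905.214.
∂Q_1/∂P_2 = 2.
ε = (∂Q_1/∂P_2)(P_2/Q_1) = 2 × (37.42/905.214) ≈ 0.08.

0.08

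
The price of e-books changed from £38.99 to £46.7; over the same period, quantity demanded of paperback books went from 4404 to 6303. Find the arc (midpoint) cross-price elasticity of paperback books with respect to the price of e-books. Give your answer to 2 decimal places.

ΔQ_A = 6303 − 4404 = 1899; ΔP_B = 46.7 − 38.99 = 7.71.
Midpoints: Q̄_A = 5353.5, P̄_B = 42.84.
ε = (ΔQ_A/Q̄_A)/(ΔP_B/P̄_B) = (1899/5353.5)/(7.71/42.84) ≈ 1.97.

1.97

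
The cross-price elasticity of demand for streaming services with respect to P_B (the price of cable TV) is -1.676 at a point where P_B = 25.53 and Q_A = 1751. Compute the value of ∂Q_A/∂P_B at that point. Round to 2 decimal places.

ε = (∂Q_A/∂P_B)·(P_B/Q_A) ⇒ ∂Q_A/∂P_B = ε·Q_A/P_B = -1.676 × 1751/25.53 ≈ -114.95.

-114.95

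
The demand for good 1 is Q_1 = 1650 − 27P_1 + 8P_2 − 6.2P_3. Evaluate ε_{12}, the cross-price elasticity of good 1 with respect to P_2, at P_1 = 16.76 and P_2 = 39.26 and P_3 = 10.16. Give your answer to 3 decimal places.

At P_1 = 16.76 and P_2 = 39.26 and P_3 = 10.16: Q_1 = 1448.568.
∂Q_1/∂P_2 = 8.
ε = (∂Q_1/∂P_2)(P_2/Q_1) = 8 × (39.26/1448.568) ≈ 0.217.

0.217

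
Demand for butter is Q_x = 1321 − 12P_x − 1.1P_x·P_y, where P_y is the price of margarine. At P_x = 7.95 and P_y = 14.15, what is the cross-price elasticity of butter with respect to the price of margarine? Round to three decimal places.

-0.112

At P_x = 7.95 and P_y = 14.15: Q_x = 1101.858.
∂Q_x/∂P_y = -1.1P_x = -1.1(7.95) = -8.7450.
ε = (∂Q_x/∂P_y)(P_y/Q_x) = -8.7450 × (14.15/1101.858) ≈ -0.112.
ε < 0: complements.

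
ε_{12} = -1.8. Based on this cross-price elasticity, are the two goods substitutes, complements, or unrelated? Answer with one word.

complements

ε = -1.8 < 0, so a higher price of good 2 lowers demand for good 1: complements.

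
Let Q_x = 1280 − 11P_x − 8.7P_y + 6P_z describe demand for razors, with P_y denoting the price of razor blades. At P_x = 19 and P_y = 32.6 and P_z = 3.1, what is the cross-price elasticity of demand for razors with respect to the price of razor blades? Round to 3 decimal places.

At P_x = 19 and P_y = 32.6 and P_z = 3.1: Q_x = 805.98.
∂Q_x/∂P_y = -8.7.
ε = (∂Q_x/∂P_y)(P_y/Q_x) = -8.7 × (32.6/805.98) ≈ -0.352.

-0.352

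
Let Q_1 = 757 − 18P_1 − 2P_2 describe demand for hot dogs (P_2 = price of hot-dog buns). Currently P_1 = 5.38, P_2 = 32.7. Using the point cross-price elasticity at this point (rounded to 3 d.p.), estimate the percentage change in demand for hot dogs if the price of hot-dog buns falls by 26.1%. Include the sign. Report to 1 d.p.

2.9%

At P_1 = 5.38, P_2 = 32.7: Q_1 = 594.76.
∂Q_1/∂P_2 = -2.
ε = (∂Q_1/∂P_2)(P_2/Q_1) = -2.0000 × 32.7/594.76 ≈ -0.110.
%ΔQ_1 ≈ ε × %ΔP_2 = -0.110 × (-26.1%) = 2.9%.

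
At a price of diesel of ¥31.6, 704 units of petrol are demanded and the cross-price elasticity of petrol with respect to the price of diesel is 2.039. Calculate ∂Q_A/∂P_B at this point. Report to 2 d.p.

45.43

ε = (∂Q_A/∂P_B)·(P_B/Q_A) ⇒ ∂Q_A/∂P_B = ε·Q_A/P_B = 2.039 × 704/31.6 ≈ 45.43.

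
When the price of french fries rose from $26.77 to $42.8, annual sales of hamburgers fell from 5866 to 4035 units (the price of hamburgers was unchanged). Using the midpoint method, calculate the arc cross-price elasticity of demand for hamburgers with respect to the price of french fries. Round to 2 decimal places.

-0.80

ΔQ_A = 4035 − 5866 = -1831; ΔP_B = 42.8 − 26.77 = 16.03.
Midpoints: Q̄_A = 4950.5, P̄_B = 34.78.
ε = (ΔQ_A/Q̄_A)/(ΔP_B/P̄_B) = (-1831/4950.5)/(16.03/34.78) ≈ -0.80.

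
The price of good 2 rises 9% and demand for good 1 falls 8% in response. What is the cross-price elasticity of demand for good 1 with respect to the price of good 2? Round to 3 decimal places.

-0.889

ε = (%ΔQ of good 1) / (%ΔP of good 2) = (-8%) / (9%) ≈ -0.889.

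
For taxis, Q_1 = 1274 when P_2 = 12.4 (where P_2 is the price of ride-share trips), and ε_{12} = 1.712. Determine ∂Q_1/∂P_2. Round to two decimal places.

ε = (∂Q_1/∂P_2)·(P_2/Q_1) ⇒ ∂Q_1/∂P_2 = ε·Q_1/P_2 = 1.712 × 1274/12.4 ≈ 175.89.

175.89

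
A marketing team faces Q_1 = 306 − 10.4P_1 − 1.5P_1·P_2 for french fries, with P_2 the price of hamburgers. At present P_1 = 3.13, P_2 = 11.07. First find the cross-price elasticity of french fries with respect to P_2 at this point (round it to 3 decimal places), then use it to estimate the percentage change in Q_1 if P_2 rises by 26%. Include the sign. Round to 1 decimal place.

-6.1%

At P_1 = 3.13, P_2 = 11.07: Q_1 = 221.474.
∂Q_1/∂P_2 = -1.5P_1 = -4.6950.
ε = (∂Q_1/∂P_2)(P_2/Q_1) = -4.6950 × 11.07/221.474 ≈ -0.235.
%ΔQ_1 ≈ ε × %ΔP_2 = -0.235 × (26%) = -6.1%.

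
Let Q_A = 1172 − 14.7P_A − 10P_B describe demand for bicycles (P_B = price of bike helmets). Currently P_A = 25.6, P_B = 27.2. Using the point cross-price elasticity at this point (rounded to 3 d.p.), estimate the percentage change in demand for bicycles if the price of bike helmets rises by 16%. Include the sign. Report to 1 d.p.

At P_A = 25.6, P_B = 27.2: Q_A = 523.68.
∂Q_A/∂P_B = -10.
ε = (∂Q_A/∂P_B)(P_B/Q_A) = -10.0000 × 27.2/523.68 ≈ -0.519.
%ΔQ_A ≈ ε × %ΔP_B = -0.519 × (16%) = -8.3%.

-8.3%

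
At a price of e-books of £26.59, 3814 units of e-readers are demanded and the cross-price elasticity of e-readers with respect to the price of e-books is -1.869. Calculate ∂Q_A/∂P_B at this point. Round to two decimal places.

-268.08

ε = (∂Q_A/∂P_B)·(P_B/Q_A) ⇒ ∂Q_A/∂P_B = ε·Q_A/P_B = -1.869 × 3814/26.59 ≈ -268.08.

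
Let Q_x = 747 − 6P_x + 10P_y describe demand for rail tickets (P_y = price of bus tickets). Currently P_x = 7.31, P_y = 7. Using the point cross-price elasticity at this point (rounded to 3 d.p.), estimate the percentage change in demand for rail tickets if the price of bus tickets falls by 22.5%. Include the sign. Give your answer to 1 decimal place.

-2.0%

At P_x = 7.31, P_y = 7: Q_x = 773.14.
∂Q_x/∂P_y = 10.
ε = (∂Q_x/∂P_y)(P_y/Q_x) = 10.0000 × 7/773.14 ≈ 0.091.
%ΔQ_x ≈ ε × %ΔP_y = 0.091 × (-22.5%) = -2.0%.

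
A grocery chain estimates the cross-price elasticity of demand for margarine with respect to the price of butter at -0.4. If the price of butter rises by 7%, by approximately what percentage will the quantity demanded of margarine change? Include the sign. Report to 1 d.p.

%ΔQ ≈ ε × %ΔP of butter = -0.4 × (7%) = -2.8%.

-2.8%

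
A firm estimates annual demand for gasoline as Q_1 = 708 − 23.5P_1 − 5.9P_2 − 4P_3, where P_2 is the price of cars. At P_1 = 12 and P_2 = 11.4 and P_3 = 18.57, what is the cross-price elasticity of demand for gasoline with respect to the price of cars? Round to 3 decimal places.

At P_1 = 12 and P_2 = 11.4 and P_3 = 18.57: Q_1 = 284.46.
∂Q_1/∂P_2 = -5.9.
ε = (∂Q_1/∂P_2)(P_2/Q_1) = -5.9 × (11.4/284.46) ≈ -0.236.

-0.236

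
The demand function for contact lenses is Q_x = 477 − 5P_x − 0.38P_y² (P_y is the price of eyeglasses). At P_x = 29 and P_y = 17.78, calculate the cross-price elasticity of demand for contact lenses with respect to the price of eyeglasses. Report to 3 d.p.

At P_x = 29 and P_y = 17.78: Q_x = 211.871.
∂Q_x/∂P_y = -0.76P_y = -0.76(17.78) = -13.5128.
ε = (∂Q_x/∂P_y)(P_y/Q_x) = -13.5128 × (17.78/211.871) ≈ -1.134.

-1.134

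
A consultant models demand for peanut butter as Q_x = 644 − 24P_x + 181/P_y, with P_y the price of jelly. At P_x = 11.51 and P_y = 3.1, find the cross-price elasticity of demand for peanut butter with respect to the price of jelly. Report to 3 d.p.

-0.137

At P_x = 11.51 and P_y = 3.1: Q_x = 426.147.
∂Q_x/∂P_y = −181/P_y² = -18.8345.
ε = (∂Q_x/∂P_y)(P_y/Q_x) = -18.8345 × (3.1/426.147) ≈ -0.137.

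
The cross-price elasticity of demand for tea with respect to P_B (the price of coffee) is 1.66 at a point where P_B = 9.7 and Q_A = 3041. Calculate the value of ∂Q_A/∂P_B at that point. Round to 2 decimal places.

520.42

ε = (∂Q_A/∂P_B)·(P_B/Q_A) ⇒ ∂Q_A/∂P_B = ε·Q_A/P_B = 1.66 × 3041/9.7 ≈ 520.42.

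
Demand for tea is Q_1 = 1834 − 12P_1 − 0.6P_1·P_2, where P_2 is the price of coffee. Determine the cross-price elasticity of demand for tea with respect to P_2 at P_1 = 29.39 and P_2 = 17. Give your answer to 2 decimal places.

-0.25

At P_1 = 29.39 and P_2 = 17: Q_1 = 1181.542.
∂Q_1/∂P_2 = -0.6P_1 = -0.6(29.39) = -17.6340.
ε = (∂Q_1/∂P_2)(P_2/Q_1) = -17.6340 × (17/1181.542) ≈ -0.25.
ε < 0: complements.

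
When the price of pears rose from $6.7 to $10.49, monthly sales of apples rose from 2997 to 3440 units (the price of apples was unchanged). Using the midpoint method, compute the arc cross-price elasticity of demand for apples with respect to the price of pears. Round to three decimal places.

ΔQ_A = 3440 − 2997 = 443; ΔP_B = 10.49 − 6.7 = 3.79.
Midpoints: Q̄_A = 3218.5, P̄_B = 8.60.
ε = (ΔQ_A/Q̄_A)/(ΔP_B/P̄_B) = (443/3218.5)/(3.79/8.60) ≈ 0.312.

0.312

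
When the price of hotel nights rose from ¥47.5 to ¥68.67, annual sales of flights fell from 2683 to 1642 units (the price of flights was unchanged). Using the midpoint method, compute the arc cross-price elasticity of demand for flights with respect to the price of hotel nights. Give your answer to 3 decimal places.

-1.321

ΔQ_A = 1642 − 2683 = -1041; ΔP_B = 68.67 − 47.5 = 21.17.
Midpoints: Q̄_A = 2162.5, P̄_B = 58.09.
ε = (ΔQ_A/Q̄_A)/(ΔP_B/P̄_B) = (-1041/2162.5)/(21.17/58.09) ≈ -1.321.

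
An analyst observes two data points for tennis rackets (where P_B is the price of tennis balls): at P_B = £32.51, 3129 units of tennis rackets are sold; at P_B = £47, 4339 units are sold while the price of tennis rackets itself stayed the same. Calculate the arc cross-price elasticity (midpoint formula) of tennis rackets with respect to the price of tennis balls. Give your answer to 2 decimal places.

0.89

ΔQ_A = 4339 − 3129 = 1210; ΔP_B = 47 − 32.51 = 14.49.
Midpoints: Q̄_A = 3734.0, P̄_B = 39.75.
ε = (ΔQ_A/Q̄_A)/(ΔP_B/P̄_B) = (1210/3734.0)/(14.49/39.75) ≈ 0.89.
ε > 0: tennis rackets and tennis balls are substitutes.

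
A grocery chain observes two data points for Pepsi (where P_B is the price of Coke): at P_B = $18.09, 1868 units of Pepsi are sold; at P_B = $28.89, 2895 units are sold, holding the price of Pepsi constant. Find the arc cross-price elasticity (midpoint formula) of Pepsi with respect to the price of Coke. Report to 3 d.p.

0.938

ΔQ_A = 2895 − 1868 = 1027; ΔP_B = 28.89 − 18.09 = 10.8.
Midpoints: Q̄_A = 2381.5, P̄_B = 23.49.
ε = (ΔQ_A/Q̄_A)/(ΔP_B/P̄_B) = (1027/2381.5)/(10.8/23.49) ≈ 0.938.
ε > 0: Pepsi and Coke are substitutes.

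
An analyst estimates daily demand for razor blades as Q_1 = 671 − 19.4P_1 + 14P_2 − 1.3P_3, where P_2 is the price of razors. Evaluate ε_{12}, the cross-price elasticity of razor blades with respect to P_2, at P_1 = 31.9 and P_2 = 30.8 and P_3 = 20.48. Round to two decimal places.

0.94

At P_1 = 31.9 and P_2 = 30.8 and P_3 = 20.48: Q_1 = 456.716.
∂Q_1/∂P_2 = 14.
ε = (∂Q_1/∂P_2)(P_2/Q_1) = 14 × (30.8/456.716) ≈ 0.94.
Since ε > 0, razor blades and razors are substitutes.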